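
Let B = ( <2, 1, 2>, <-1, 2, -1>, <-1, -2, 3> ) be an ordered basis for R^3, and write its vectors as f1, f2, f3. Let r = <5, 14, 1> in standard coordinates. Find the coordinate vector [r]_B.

Write r = c_1 f1 + ... + c_3 f3 and solve for the c_i.
Row-reducing the augmented matrix [M | r] gives c = (4, 4, -1).
Check: 4f1 + 4f2 - f3 = <5, 14, 1>.

<4, 4, -1>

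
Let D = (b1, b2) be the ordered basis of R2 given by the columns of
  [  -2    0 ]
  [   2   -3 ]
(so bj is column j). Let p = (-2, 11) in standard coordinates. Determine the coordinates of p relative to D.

(1, -3)

Write p = c_1 b1 + c_2 b2 and solve for the c_i.
System: -2c_1 + 0c_2 = -2, 2c_1 - 3c_2 = 11; solving gives c_1 = 1, c_2 = -3.
Check: b1 - 3b2 = (-2, 11).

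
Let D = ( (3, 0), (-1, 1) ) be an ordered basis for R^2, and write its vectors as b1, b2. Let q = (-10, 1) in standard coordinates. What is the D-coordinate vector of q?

[q]_D is the unique c with M c = q, where M has columns b1, b2.
System: 3c_1 - c_2 = -10, 0c_1 + c_2 = 1; solving gives c_1 = -3, c_2 = 1.
Check: -3b1 + b2 = (-10, 1).

(-3, 1)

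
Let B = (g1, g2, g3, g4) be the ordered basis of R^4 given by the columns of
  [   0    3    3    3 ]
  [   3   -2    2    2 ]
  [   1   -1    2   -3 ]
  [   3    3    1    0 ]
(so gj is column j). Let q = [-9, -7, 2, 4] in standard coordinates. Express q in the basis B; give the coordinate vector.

We seek scalars with c_1 g1 + ... + c_4 g4 = q; equivalently solve M c = q where the columns of M are g1, ..., g4.
Gaussian elimination on [M | q] yields c = (1, 1, -2, -2).
Check: g1 + g2 - 2g3 - 2g4 = [-9, -7, 2, 4].

[1, 1, -2, -2]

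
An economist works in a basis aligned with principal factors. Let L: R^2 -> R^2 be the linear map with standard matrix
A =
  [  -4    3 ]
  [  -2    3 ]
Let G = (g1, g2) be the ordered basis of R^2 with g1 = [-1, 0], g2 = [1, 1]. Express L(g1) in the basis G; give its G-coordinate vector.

[-2, 2]

Column 1 of [L]_G is the G-coordinate vector of L(g1).
In standard coordinates L(g1) = A g1 = [4, 2].
Converting to G: [4, 2] = -2g1 + 2g2, so the coordinate vector is [-2, 2].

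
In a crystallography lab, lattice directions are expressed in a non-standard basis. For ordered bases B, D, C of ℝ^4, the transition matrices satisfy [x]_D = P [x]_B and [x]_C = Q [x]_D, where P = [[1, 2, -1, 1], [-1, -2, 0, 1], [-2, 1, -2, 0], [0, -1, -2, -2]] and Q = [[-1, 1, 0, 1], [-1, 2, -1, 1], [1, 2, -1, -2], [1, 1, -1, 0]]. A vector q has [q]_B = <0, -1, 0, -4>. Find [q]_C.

Apply P to get D-coordinates <-6, -2, -1, 9>, then Q to get C-coordinates.
The result is [q]_C = <13, 12, -27, -7>.

<13, 12, -27, -7>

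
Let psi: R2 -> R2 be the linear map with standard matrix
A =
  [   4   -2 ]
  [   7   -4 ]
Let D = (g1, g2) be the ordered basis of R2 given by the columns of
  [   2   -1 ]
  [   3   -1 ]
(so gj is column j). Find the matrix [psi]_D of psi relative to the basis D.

[[0, -1], [-2, 0]]

Let P have columns g1, g2. Then [psi]_D = P^(-1) A P.
Here det P = 1, so P^(-1) is integer; computing A P first and then P^(-1)(A P) gives [[0, -1], [-2, 0]].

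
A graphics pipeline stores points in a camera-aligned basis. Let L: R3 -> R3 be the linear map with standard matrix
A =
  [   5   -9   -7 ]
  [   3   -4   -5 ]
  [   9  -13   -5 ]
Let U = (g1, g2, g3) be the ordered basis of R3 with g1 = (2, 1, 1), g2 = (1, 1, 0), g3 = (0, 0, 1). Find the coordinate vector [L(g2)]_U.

(-3, 2, -1)

Compute L(g2) = A g2 = (-4, -1, -4) in standard coordinates.
Then write this in U-coordinates: solve for y in y_1 g1 + ... + y_3 g3 = (-4, -1, -4).
This gives y = (-3, 2, -1), which is column 2 of [L]_U.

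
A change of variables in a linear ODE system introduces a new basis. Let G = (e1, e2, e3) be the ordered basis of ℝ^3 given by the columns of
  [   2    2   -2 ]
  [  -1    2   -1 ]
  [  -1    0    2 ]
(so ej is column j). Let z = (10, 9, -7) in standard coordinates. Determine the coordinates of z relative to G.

(-1, 2, -4)

We seek scalars with c_1 e1 + ... + c_3 e3 = z; equivalently solve M c = z where the columns of M are e1, ..., e3.
Solving this 3x3 system gives c = (-1, 2, -4).
Check: -e1 + 2e2 - 4e3 = (10, 9, -7).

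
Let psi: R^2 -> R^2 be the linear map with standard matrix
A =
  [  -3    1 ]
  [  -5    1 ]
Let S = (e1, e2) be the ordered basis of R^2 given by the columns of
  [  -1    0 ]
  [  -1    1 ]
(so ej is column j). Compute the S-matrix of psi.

[[-2, -1], [2, 0]]

The j-th column of [psi]_S is [psi(ej)]_S.
psi(e1) = A e1 = [2, 4] = -2e1 + 2e2, so column 1 is [-2, 2].
Repeating for e2 and assembling the columns gives [[-2, -1], [2, 0]].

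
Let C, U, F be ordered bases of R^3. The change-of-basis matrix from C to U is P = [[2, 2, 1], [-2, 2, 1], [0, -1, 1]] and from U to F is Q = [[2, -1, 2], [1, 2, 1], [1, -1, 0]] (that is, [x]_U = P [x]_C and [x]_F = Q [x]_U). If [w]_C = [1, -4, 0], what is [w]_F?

Apply P to get U-coordinates [-6, -10, 4], then Q to get F-coordinates.
The result is [w]_F = [6, -22, 4].

[6, -22, 4]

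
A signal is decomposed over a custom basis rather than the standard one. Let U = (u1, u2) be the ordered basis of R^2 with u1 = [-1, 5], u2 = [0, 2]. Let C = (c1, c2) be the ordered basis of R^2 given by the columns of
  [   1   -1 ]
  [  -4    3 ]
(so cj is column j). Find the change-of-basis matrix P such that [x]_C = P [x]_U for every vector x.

Take x = uj: its U-coordinates are the j-th standard unit vector, so P e_j — column j of P — equals [uj]_C.
u1 = -2c1 - c2, giving column 1 = [-2, -1]; repeating for each j gives P = [[-2, -2], [-1, -2]].

[[-2, -2], [-1, -2]]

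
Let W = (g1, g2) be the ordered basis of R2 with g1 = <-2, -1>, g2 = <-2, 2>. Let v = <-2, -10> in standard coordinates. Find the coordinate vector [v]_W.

We seek scalars with c_1 g1 + c_2 g2 = v; equivalently solve M c = v where the columns of M are g1, g2.
System: -2c_1 - 2c_2 = -2, -c_1 + 2c_2 = -10; solving gives c_1 = 4, c_2 = -3.
Check: 4g1 - 3g2 = <-2, -10>.

<4, -3>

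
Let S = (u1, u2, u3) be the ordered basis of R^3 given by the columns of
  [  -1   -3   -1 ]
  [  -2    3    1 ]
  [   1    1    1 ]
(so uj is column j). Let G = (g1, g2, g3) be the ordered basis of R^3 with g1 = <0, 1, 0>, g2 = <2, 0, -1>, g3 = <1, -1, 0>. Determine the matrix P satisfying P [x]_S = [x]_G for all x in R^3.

Let M have columns uj and N have columns gj. Then for every x, N [x]_G = x = M [x]_S, so P = N^(-1) M.
Since det N = -1, N^(-1) has integer entries; multiplying gives P = [[-1, 2, 2], [-1, -1, -1], [1, -1, 1]].

[[-1, 2, 2], [-1, -1, -1], [1, -1, 1]]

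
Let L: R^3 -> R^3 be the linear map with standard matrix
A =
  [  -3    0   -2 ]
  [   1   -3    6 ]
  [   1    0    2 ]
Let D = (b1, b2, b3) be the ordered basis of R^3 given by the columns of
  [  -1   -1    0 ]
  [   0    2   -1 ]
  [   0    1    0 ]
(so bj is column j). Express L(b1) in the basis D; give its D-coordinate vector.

Compute L(b1) = A b1 = (3, -1, -1) in standard coordinates.
Then write this in D-coordinates: solve for y in y_1 b1 + ... + y_3 b3 = (3, -1, -1).
This gives y = (-2, -1, -1), which is column 1 of [L]_D.

(-2, -1, -1)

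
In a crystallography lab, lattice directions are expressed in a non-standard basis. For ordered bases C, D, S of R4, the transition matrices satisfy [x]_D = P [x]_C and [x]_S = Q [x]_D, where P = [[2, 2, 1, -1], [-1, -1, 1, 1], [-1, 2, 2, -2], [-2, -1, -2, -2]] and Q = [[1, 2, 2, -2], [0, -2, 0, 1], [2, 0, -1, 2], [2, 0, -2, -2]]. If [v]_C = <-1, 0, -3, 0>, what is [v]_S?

Apply P to get D-coordinates <-5, -2, -5, 8>, then Q to get S-coordinates.
The result is [v]_S = <-35, 12, 11, -16>.

<-35, 12, 11, -16>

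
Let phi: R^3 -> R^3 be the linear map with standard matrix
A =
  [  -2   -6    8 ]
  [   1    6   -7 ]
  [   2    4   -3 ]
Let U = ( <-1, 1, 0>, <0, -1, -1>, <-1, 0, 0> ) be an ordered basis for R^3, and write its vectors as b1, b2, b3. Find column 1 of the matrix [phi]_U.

Compute phi(b1) = A b1 = <-4, 5, 2> in standard coordinates.
Then write this in U-coordinates: solve for y in y_1 b1 + ... + y_3 b3 = <-4, 5, 2>.
This gives y = <3, -2, 1>, which is column 1 of [phi]_U.

<3, -2, 1>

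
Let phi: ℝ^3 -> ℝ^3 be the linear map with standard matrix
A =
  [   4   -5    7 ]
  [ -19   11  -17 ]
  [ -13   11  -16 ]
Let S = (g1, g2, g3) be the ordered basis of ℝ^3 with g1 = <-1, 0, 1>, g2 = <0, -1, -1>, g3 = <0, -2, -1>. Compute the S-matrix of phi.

The j-th column of [phi]_S is [phi(gj)]_S.
phi(g1) = A g1 = <3, 2, -3> = -3g1 + 2g2 - 2g3, so column 1 is <-3, 2, -2>.
Repeating for g2, g3 and assembling the columns gives [[-3, 2, -3], [2, 0, 1], [-2, -3, 2]].

[[-3, 2, -3], [2, 0, 1], [-2, -3, 2]]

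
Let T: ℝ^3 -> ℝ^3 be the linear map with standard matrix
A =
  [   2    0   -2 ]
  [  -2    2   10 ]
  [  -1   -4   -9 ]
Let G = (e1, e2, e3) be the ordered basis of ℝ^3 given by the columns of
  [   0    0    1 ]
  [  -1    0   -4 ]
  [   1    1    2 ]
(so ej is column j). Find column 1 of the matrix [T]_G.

(0, -1, -2)

Column 1 of [T]_G is the G-coordinate vector of T(e1).
In standard coordinates T(e1) = A e1 = (-2, 8, -5).
Converting to G: (-2, 8, -5) = 0·e1 - e2 - 2e3, so the coordinate vector is (0, -1, -2).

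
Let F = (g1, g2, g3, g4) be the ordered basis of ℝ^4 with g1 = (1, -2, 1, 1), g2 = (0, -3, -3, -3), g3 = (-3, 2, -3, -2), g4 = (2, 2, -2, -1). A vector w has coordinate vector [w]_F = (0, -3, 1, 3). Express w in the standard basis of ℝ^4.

w = M [w]_F, where M has columns g1, ..., g4.
Carrying out the matrix-vector product, w = (3, 17, 0, 4).

(3, 17, 0, 4)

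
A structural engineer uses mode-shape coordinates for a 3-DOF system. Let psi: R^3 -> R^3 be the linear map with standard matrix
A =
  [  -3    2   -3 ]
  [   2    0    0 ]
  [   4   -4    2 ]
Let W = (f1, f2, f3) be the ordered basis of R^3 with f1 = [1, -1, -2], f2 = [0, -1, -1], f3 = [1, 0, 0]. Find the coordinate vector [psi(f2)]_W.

Column 2 of [psi]_W is the W-coordinate vector of psi(f2).
In standard coordinates psi(f2) = A f2 = [1, 0, 2].
Converting to W: [1, 0, 2] = -2f1 + 2f2 + 3f3, so the coordinate vector is [-2, 2, 3].

[-2, 2, 3]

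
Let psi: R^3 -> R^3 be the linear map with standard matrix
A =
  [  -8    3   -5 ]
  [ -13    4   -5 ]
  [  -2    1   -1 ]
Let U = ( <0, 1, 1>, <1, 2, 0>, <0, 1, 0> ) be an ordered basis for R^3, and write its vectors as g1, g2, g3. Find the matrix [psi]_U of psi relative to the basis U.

[[0, 0, 1], [-2, -2, 3], [3, -1, -3]]

The j-th column of [psi]_U is [psi(gj)]_U.
psi(g1) = A g1 = <-2, -1, 0> = 0·g1 - 2g2 + 3g3, so column 1 is <0, -2, 3>.
Repeating for g2, g3 and assembling the columns gives [[0, 0, 1], [-2, -2, 3], [3, -1, -3]].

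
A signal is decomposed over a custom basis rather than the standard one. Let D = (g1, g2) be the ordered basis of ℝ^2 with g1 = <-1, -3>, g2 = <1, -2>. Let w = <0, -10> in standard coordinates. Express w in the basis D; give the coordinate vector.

<2, 2>

[w]_D is the unique c with M c = w, where M has columns g1, g2.
System: -c_1 + c_2 = 0, -3c_1 - 2c_2 = -10; solving gives c_1 = 2, c_2 = 2.
Check: 2g1 + 2g2 = <0, -10>.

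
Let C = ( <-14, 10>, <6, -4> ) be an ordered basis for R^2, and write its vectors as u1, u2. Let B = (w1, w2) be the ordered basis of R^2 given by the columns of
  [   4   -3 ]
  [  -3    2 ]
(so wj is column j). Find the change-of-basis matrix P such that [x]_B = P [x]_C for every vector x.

[[-2, 0], [2, -2]]

Take x = uj: its C-coordinates are the j-th standard unit vector, so P e_j — column j of P — equals [uj]_B.
u1 = -2w1 + 2w2, giving column 1 = <-2, 2>; repeating for each j gives P = [[-2, 0], [2, -2]].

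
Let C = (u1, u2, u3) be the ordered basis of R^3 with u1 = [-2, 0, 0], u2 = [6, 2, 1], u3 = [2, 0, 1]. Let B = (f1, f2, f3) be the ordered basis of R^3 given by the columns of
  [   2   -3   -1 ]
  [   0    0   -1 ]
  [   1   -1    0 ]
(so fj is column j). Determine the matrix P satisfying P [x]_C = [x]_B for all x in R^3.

Take x = uj: its C-coordinates are the j-th standard unit vector, so P e_j — column j of P — equals [uj]_B.
u1 = 2f1 + 2f2 + 0·f3, giving column 1 = [2, 2, 0]; repeating for each j gives P = [[2, -1, 1], [2, -2, 0], [0, -2, 0]].

[[2, -1, 1], [2, -2, 0], [0, -2, 0]]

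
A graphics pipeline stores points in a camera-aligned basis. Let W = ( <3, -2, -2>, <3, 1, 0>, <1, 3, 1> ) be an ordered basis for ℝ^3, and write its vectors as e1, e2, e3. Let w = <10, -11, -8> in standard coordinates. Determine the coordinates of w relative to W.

<3, 1, -2>

Write w = c_1 e1 + ... + c_3 e3 and solve for the c_i.
Row-reducing the augmented matrix [M | w] gives c = (3, 1, -2).
Check: 3e1 + e2 - 2e3 = <10, -11, -8>.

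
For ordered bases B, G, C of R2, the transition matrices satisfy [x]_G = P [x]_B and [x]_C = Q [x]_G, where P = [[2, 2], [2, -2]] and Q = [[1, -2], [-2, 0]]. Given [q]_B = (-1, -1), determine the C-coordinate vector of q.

(-4, 8)

First [q]_G = P [q]_B = (-4, 0).
Then [q]_C = Q [q]_G = (-4, 8).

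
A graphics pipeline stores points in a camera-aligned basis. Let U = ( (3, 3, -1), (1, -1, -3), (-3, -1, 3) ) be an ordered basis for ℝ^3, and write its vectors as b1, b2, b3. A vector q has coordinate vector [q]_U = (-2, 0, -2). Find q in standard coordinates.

(0, -4, -4)

The coordinates say q = -2b1 + 0·b2 - 2b3; adding the scaled basis vectors gives (0, -4, -4).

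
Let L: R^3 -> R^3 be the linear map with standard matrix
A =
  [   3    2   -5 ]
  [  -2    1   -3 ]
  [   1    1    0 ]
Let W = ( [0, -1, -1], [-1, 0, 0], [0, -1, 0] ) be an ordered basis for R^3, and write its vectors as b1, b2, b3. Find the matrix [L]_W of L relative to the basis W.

Let P have columns b1, ..., b3. Then [L]_W = P^(-1) A P.
Here det P = -1, so P^(-1) is integer; computing A P first and then P^(-1)(A P) gives [[1, 1, 1], [-3, 3, 2], [-3, -3, 0]].

[[1, 1, 1], [-3, 3, 2], [-3, -3, 0]]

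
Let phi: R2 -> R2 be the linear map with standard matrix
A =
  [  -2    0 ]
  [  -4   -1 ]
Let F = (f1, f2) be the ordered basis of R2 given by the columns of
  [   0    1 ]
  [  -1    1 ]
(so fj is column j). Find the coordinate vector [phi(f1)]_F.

(-1, 0)

Column 1 of [phi]_F is the F-coordinate vector of phi(f1).
In standard coordinates phi(f1) = A f1 = (0, 1).
Converting to F: (0, 1) = -f1 + 0·f2, so the coordinate vector is (-1, 0).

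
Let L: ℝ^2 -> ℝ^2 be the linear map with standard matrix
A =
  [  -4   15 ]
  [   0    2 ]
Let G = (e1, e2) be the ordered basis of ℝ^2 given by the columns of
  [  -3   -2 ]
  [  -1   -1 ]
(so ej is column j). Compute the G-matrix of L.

[[-1, 3], [3, -1]]

Let P have columns e1, e2. Then [L]_G = P^(-1) A P.
Here det P = 1, so P^(-1) is integer; computing A P first and then P^(-1)(A P) gives [[-1, 3], [3, -1]].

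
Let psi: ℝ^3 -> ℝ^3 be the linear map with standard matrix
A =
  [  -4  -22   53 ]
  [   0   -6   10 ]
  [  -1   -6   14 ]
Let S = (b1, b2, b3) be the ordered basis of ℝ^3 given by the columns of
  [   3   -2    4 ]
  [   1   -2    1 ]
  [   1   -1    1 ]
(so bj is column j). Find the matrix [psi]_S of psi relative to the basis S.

[[3, -3, 1], [1, -2, 0], [3, 1, 3]]

Let P have columns b1, ..., b3. Then [psi]_S = P^(-1) A P.
Here det P = 1, so P^(-1) is integer; computing A P first and then P^(-1)(A P) gives [[3, -3, 1], [1, -2, 0], [3, 1, 3]].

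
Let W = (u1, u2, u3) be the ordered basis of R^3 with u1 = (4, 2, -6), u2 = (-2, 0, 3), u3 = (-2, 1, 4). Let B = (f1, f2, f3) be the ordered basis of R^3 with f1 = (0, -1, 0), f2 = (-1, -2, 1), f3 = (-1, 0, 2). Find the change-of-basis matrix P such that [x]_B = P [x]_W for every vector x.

[[2, -2, -1], [-2, 1, 0], [-2, 1, 2]]

Take x = uj: its W-coordinates are the j-th standard unit vector, so P e_j — column j of P — equals [uj]_B.
u1 = 2f1 - 2f2 - 2f3, giving column 1 = (2, -2, -2); repeating for each j gives P = [[2, -2, -1], [-2, 1, 0], [-2, 1, 2]].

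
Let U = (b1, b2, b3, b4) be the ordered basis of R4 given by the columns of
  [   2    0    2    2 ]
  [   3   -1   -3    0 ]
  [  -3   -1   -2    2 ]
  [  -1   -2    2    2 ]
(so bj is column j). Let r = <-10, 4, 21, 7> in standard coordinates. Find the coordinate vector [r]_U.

<-3, -4, -3, 1>

Write r = c_1 b1 + ... + c_4 b4 and solve for the c_i.
Solving this 4x4 system gives c = (-3, -4, -3, 1).
Check: -3b1 - 4b2 - 3b3 + b4 = <-10, 4, 21, 7>.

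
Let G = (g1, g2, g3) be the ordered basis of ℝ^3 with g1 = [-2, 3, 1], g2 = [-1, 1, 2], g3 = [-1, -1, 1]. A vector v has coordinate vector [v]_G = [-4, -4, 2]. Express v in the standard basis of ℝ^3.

By definition v = -4g1 - 4g2 + 2g3.
Summing componentwise gives [10, -18, -10].

[10, -18, -10]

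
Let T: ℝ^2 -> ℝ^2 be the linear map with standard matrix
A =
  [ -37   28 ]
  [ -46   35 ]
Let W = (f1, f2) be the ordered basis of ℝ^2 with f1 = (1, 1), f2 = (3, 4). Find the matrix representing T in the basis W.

[[-3, -2], [-2, 1]]

Let P have columns f1, f2. Then [T]_W = P^(-1) A P.
Here det P = 1, so P^(-1) is integer; computing A P first and then P^(-1)(A P) gives [[-3, -2], [-2, 1]].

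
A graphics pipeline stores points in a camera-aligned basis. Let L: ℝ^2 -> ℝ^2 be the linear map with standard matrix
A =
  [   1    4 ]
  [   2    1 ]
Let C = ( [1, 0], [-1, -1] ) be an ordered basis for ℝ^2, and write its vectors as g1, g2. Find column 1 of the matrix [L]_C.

Compute L(g1) = A g1 = [1, 2] in standard coordinates.
Then write this in C-coordinates: solve for y in y_1 g1 + y_2 g2 = [1, 2].
This gives y = [-1, -2], which is column 1 of [L]_C.

[-1, -2]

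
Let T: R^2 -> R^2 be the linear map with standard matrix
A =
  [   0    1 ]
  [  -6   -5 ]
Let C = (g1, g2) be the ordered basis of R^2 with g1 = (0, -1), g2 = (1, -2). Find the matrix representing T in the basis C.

[[-3, 0], [-1, -2]]

The j-th column of [T]_C is [T(gj)]_C.
T(g1) = A g1 = (-1, 5) = -3g1 - g2, so column 1 is (-3, -1).
Repeating for g2 and assembling the columns gives [[-3, 0], [-1, -2]].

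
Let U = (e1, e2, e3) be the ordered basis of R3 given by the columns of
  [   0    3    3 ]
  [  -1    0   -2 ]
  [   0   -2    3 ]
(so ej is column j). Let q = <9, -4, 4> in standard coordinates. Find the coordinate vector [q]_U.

<0, 1, 2>

Write q = c_1 e1 + ... + c_3 e3 and solve for the c_i.
Row-reducing the augmented matrix [M | q] gives c = (0, 1, 2).
Check: 0·e1 + e2 + 2e3 = <9, -4, 4>.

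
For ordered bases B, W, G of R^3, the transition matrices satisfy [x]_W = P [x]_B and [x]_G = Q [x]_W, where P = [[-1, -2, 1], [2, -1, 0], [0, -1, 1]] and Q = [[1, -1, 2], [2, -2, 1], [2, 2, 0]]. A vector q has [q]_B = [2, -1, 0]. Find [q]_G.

Composing the changes, [q]_G = Q P [q]_B.
Q P = [[-3, -3, 3], [-6, -3, 3], [2, -6, 2]]; applying this to [2, -1, 0] gives [-3, -9, 10].

[-3, -9, 10]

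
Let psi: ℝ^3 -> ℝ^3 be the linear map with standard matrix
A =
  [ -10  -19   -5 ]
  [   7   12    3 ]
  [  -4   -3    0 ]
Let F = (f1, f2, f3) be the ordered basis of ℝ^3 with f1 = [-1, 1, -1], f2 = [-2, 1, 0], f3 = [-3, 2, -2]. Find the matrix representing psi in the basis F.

[[1, -1, -2], [3, 3, 3], [-1, -2, -2]]

Let P have columns f1, ..., f3. Then [psi]_F = P^(-1) A P.
Here det P = -1, so P^(-1) is integer; computing A P first and then P^(-1)(A P) gives [[1, -1, -2], [3, 3, 3], [-1, -2, -2]].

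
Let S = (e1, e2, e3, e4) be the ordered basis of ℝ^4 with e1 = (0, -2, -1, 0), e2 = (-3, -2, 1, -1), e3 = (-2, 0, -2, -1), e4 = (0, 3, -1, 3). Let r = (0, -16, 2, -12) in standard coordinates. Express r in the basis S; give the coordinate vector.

(2, 0, 0, -4)

We seek scalars with c_1 e1 + ... + c_4 e4 = r; equivalently solve M c = r where the columns of M are e1, ..., e4.
Gaussian elimination on [M | r] yields c = (2, 0, 0, -4).
Check: 2e1 + 0·e2 + 0·e3 - 4e4 = (0, -16, 2, -12).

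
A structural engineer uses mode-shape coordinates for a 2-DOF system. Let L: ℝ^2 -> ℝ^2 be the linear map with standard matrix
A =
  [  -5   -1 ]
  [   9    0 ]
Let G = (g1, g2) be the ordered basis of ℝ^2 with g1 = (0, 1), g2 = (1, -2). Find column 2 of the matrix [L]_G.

Compute L(g2) = A g2 = (-3, 9) in standard coordinates.
Then write this in G-coordinates: solve for y in y_1 g1 + y_2 g2 = (-3, 9).
This gives y = (3, -3), which is column 2 of [L]_G.

(3, -3)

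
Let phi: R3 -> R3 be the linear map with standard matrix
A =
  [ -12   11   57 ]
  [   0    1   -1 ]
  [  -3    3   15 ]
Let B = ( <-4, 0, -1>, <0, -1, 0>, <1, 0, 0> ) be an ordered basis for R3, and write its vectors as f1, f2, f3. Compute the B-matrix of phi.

[[3, 3, 3], [-1, 1, 0], [3, 1, 0]]

The j-th column of [phi]_B is [phi(fj)]_B.
phi(f1) = A f1 = <-9, 1, -3> = 3f1 - f2 + 3f3, so column 1 is <3, -1, 3>.
Repeating for f2, f3 and assembling the columns gives [[3, 3, 3], [-1, 1, 0], [3, 1, 0]].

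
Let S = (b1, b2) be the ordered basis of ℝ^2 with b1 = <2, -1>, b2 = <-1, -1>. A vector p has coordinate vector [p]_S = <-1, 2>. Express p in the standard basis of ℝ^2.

By definition p = -b1 + 2b2.
Summing componentwise gives <-4, -1>.

<-4, -1>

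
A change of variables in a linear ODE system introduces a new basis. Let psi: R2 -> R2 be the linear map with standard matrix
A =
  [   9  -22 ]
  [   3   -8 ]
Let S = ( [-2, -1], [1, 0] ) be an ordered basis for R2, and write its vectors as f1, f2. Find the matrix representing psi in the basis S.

[[-2, -3], [0, 3]]

With P the matrix whose columns are f1, f2, [psi]_S = P^(-1) A P.
Column by column: psi(f1) = A f1 = [4, 2]; its S-coordinates [-2, 0] give column 1.
Continuing for each basis vector yields [psi]_S = [[-2, -3], [0, 3]].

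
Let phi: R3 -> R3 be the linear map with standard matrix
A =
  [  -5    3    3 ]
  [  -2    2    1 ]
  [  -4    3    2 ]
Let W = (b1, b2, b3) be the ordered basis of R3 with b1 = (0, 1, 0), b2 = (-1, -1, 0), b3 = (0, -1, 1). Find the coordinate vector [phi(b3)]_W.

Compute phi(b3) = A b3 = (0, -1, -1) in standard coordinates.
Then write this in W-coordinates: solve for y in y_1 b1 + ... + y_3 b3 = (0, -1, -1).
This gives y = (-2, 0, -1), which is column 3 of [phi]_W.

(-2, 0, -1)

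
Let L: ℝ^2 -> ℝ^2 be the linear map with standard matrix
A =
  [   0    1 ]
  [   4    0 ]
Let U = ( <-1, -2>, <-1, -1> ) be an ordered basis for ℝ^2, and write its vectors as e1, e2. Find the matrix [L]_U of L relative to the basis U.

With P the matrix whose columns are e1, e2, [L]_U = P^(-1) A P.
Column by column: L(e1) = A e1 = <-2, -4>; its U-coordinates <2, 0> give column 1.
Continuing for each basis vector yields [L]_U = [[2, 3], [0, -2]].

[[2, 3], [0, -2]]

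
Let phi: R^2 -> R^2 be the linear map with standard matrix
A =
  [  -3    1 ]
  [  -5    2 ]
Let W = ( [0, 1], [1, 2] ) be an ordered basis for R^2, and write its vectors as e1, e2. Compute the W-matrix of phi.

With P the matrix whose columns are e1, e2, [phi]_W = P^(-1) A P.
Column by column: phi(e1) = A e1 = [1, 2]; its W-coordinates [0, 1] give column 1.
Continuing for each basis vector yields [phi]_W = [[0, 1], [1, -1]].

[[0, 1], [1, -1]]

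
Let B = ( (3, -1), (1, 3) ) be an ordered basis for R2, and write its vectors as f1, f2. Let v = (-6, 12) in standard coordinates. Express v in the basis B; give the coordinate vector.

(-3, 3)

[v]_B is the unique c with M c = v, where M has columns f1, f2.
System: 3c_1 + c_2 = -6, -c_1 + 3c_2 = 12; solving gives c_1 = -3, c_2 = 3.
Check: -3f1 + 3f2 = (-6, 12).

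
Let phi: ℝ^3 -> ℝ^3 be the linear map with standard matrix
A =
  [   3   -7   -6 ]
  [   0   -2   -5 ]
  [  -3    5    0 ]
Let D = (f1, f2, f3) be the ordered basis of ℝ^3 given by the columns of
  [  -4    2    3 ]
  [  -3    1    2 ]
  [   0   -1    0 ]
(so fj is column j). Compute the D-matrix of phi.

[[-3, 0, 3], [3, 1, -1], [-3, 1, 3]]

Let P have columns f1, ..., f3. Then [phi]_D = P^(-1) A P.
Here det P = 1, so P^(-1) is integer; computing A P first and then P^(-1)(A P) gives [[-3, 0, 3], [3, 1, -1], [-3, 1, 3]].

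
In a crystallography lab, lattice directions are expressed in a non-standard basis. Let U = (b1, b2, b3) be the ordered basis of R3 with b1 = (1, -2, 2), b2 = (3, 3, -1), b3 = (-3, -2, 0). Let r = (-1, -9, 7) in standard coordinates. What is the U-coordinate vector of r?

(2, -3, -2)

We seek scalars with c_1 b1 + ... + c_3 b3 = r; equivalently solve M c = r where the columns of M are b1, ..., b3.
Solving this 3x3 system gives c = (2, -3, -2).
Check: 2b1 - 3b2 - 2b3 = (-1, -9, 7).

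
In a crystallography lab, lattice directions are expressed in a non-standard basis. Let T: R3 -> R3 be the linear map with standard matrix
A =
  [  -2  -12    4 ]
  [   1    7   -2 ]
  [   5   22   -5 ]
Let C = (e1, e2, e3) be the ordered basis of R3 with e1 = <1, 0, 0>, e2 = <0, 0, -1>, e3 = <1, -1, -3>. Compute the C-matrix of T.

Let P have columns e1, ..., e3. Then [T]_C = P^(-1) A P.
Here det P = -1, so P^(-1) is integer; computing A P first and then P^(-1)(A P) gives [[-1, -2, -2], [-2, 1, 2], [-1, -2, 0]].

[[-1, -2, -2], [-2, 1, 2], [-1, -2, 0]]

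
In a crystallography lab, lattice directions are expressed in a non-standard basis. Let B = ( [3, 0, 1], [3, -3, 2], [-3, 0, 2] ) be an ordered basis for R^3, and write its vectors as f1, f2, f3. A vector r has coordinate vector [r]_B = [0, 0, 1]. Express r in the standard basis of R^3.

[-3, 0, 2]

The coordinates say r = 0·f1 + 0·f2 + f3; adding the scaled basis vectors gives [-3, 0, 2].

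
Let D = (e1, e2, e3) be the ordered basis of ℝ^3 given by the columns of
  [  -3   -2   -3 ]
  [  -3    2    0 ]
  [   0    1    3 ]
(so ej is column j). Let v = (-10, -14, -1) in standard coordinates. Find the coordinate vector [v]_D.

(4, -1, 0)

We seek scalars with c_1 e1 + ... + c_3 e3 = v; equivalently solve M c = v where the columns of M are e1, ..., e3.
Gaussian elimination on [M | v] yields c = (4, -1, 0).
Check: 4e1 - e2 + 0·e3 = (-10, -14, -1).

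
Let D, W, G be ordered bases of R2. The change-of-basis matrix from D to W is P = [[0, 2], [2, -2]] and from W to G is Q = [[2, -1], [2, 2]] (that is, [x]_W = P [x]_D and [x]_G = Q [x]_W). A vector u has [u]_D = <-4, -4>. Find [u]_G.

<-16, -16>

First [u]_W = P [u]_D = <-8, 0>.
Then [u]_G = Q [u]_W = <-16, -16>.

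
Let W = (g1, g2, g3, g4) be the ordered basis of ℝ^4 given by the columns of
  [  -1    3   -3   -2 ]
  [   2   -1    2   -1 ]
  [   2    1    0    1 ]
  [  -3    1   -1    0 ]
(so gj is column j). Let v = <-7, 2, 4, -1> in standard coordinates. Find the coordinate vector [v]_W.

<0, 2, 3, 2>

[v]_W is the unique c with M c = v, where M has columns g1, ..., g4.
Solving this 4x4 system gives c = (0, 2, 3, 2).
Check: 0·g1 + 2g2 + 3g3 + 2g4 = <-7, 2, 4, -1>.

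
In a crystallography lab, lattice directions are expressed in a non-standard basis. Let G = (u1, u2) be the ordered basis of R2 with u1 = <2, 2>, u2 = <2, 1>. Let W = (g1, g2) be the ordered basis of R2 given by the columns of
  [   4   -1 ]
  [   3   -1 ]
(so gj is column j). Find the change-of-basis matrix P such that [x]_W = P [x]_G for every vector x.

[[0, 1], [-2, 2]]

Take x = uj: its G-coordinates are the j-th standard unit vector, so P e_j — column j of P — equals [uj]_W.
u1 = 0·g1 - 2g2, giving column 1 = <0, -2>; repeating for each j gives P = [[0, 1], [-2, 2]].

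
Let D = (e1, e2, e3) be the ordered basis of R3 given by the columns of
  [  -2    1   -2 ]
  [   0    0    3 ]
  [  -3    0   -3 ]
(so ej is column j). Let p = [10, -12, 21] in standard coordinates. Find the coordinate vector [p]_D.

[p]_D is the unique c with M c = p, where M has columns e1, ..., e3.
Gaussian elimination on [M | p] yields c = (-3, -4, -4).
Check: -3e1 - 4e2 - 4e3 = [10, -12, 21].

[-3, -4, -4]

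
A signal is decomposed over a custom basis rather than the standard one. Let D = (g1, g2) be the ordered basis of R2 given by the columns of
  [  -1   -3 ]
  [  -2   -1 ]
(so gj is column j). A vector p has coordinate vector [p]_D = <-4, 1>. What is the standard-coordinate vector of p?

By definition p = -4g1 + g2.
Summing componentwise gives <1, 7>.

<1, 7>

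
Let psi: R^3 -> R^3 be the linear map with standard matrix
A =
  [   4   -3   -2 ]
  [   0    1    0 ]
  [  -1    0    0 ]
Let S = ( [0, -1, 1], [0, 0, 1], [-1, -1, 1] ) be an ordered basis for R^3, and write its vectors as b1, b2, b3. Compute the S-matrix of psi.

[[2, -2, -2], [-1, 0, 0], [-1, 2, 3]]

With P the matrix whose columns are b1, ..., b3, [psi]_S = P^(-1) A P.
Column by column: psi(b1) = A b1 = [1, -1, 0]; its S-coordinates [2, -1, -1] give column 1.
Continuing for each basis vector yields [psi]_S = [[2, -2, -2], [-1, 0, 0], [-1, 2, 3]].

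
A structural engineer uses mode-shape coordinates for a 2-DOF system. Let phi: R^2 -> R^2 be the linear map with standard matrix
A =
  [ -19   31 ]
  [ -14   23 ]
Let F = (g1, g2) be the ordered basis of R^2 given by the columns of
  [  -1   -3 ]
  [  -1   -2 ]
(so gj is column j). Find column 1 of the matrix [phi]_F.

[3, 3]

Column 1 of [phi]_F is the F-coordinate vector of phi(g1).
In standard coordinates phi(g1) = A g1 = [-12, -9].
Converting to F: [-12, -9] = 3g1 + 3g2, so the coordinate vector is [3, 3].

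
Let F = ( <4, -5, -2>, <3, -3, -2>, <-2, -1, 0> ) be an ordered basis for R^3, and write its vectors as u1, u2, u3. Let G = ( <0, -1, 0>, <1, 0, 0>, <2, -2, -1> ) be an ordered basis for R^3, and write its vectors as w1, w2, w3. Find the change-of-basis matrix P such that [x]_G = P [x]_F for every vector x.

Take x = uj: its F-coordinates are the j-th standard unit vector, so P e_j — column j of P — equals [uj]_G.
u1 = w1 + 0·w2 + 2w3, giving column 1 = <1, 0, 2>; repeating for each j gives P = [[1, -1, 1], [0, -1, -2], [2, 2, 0]].

[[1, -1, 1], [0, -1, -2], [2, 2, 0]]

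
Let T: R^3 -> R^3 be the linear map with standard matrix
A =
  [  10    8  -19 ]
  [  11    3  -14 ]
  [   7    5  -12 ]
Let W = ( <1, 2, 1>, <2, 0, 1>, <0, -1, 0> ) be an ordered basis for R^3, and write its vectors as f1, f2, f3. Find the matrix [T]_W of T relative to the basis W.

The j-th column of [T]_W is [T(fj)]_W.
T(f1) = A f1 = <7, 3, 5> = 3f1 + 2f2 + 3f3, so column 1 is <3, 2, 3>.
Repeating for f2, f3 and assembling the columns gives [[3, 3, -2], [2, -1, -3], [3, -2, -1]].

[[3, 3, -2], [2, -1, -3], [3, -2, -1]]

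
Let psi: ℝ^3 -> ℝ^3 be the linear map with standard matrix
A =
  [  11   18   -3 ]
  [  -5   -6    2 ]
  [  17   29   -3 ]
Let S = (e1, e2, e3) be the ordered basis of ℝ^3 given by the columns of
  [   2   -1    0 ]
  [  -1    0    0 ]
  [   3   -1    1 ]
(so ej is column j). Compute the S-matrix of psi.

The j-th column of [psi]_S is [psi(ej)]_S.
psi(e1) = A e1 = <-5, 2, -4> = -2e1 + e2 + 3e3, so column 1 is <-2, 1, 3>.
Repeating for e2, e3 and assembling the columns gives [[-2, -3, -2], [1, 2, -1], [3, -3, 2]].

[[-2, -3, -2], [1, 2, -1], [3, -3, 2]]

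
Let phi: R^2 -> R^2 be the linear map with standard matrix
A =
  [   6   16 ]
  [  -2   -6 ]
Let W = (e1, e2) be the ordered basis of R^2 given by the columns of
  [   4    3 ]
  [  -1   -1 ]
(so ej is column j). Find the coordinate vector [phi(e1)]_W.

Column 1 of [phi]_W is the W-coordinate vector of phi(e1).
In standard coordinates phi(e1) = A e1 = <8, -2>.
Converting to W: <8, -2> = 2e1 + 0·e2, so the coordinate vector is <2, 0>.

<2, 0>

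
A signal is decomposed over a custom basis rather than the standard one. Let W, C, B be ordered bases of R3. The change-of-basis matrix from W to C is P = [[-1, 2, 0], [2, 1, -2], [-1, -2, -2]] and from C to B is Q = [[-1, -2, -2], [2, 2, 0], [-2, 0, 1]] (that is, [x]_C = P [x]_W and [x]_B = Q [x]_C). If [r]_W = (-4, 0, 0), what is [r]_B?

First [r]_C = P [r]_W = (4, -8, 4).
Then [r]_B = Q [r]_C = (4, -8, -4).

(4, -8, -4)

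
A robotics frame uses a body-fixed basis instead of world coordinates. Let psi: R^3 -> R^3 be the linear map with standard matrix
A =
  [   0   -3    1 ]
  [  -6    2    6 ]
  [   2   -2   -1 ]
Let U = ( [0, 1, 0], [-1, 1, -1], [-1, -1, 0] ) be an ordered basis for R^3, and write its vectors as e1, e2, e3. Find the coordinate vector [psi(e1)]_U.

Column 1 of [psi]_U is the U-coordinate vector of psi(e1).
In standard coordinates psi(e1) = A e1 = [-3, 2, -2].
Converting to U: [-3, 2, -2] = e1 + 2e2 + e3, so the coordinate vector is [1, 2, 1].

[1, 2, 1]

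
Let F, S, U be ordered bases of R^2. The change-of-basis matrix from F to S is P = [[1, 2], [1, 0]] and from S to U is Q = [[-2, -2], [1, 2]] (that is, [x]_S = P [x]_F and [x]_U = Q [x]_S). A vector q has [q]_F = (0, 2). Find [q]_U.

Apply P to get S-coordinates (4, 0), then Q to get U-coordinates.
The result is [q]_U = (-8, 4).

(-8, 4)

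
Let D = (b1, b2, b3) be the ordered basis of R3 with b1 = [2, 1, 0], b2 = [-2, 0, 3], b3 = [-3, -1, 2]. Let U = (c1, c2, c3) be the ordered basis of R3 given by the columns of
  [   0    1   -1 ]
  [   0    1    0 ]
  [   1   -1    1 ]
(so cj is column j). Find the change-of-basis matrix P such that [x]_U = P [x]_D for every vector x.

Let M have columns bj and N have columns cj. Then for every x, N [x]_U = x = M [x]_D, so P = N^(-1) M.
Since det N = 1, N^(-1) has integer entries; multiplying gives P = [[2, 1, -1], [1, 0, -1], [-1, 2, 2]].

[[2, 1, -1], [1, 0, -1], [-1, 2, 2]]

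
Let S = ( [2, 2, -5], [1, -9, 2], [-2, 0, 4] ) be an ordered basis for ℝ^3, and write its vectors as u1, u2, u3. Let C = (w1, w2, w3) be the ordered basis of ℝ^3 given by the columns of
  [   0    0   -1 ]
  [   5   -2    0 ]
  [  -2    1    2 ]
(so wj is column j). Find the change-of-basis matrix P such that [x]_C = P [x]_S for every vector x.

[[0, -1, 0], [-1, 2, 0], [-2, -1, 2]]

Let M have columns uj and N have columns wj. Then for every x, N [x]_C = x = M [x]_S, so P = N^(-1) M.
Since det N = -1, N^(-1) has integer entries; multiplying gives P = [[0, -1, 0], [-1, 2, 0], [-2, -1, 2]].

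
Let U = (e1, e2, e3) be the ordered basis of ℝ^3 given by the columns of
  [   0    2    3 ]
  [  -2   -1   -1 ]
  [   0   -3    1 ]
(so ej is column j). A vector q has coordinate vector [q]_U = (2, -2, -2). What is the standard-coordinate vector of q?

q = M [q]_U, where M has columns e1, ..., e3.
Carrying out the matrix-vector product, q = (-10, 0, 4).

(-10, 0, 4)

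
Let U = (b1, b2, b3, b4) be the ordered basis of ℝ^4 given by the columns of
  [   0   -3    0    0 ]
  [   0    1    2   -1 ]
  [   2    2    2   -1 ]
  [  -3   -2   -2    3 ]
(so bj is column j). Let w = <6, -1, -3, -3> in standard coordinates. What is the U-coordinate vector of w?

<0, -2, -1, -3>

We seek scalars with c_1 b1 + ... + c_4 b4 = w; equivalently solve M c = w where the columns of M are b1, ..., b4.
Solving this 4x4 system gives c = (0, -2, -1, -3).
Check: 0·b1 - 2b2 - b3 - 3b4 = <6, -1, -3, -3>.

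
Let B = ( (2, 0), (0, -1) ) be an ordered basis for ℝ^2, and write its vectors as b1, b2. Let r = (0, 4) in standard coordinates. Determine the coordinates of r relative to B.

[r]_B is the unique c with M c = r, where M has columns b1, b2.
System: 2c_1 + 0c_2 = 0, 0c_1 - c_2 = 4; solving gives c_1 = 0, c_2 = -4.
Check: 0·b1 - 4b2 = (0, 4).

(0, -4)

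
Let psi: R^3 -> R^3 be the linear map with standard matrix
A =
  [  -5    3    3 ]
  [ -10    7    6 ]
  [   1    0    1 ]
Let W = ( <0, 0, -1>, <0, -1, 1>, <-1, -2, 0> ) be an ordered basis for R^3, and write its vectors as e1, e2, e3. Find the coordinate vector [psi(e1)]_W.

<1, 0, 3>

Compute psi(e1) = A e1 = <-3, -6, -1> in standard coordinates.
Then write this in W-coordinates: solve for y in y_1 e1 + ... + y_3 e3 = <-3, -6, -1>.
This gives y = <1, 0, 3>, which is column 1 of [psi]_W.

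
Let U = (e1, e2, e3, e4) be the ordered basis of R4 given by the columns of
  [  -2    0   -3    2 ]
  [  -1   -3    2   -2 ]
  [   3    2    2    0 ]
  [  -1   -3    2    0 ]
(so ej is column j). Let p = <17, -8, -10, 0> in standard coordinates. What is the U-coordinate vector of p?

Write p = c_1 e1 + ... + c_4 e4 and solve for the c_i.
Gaussian elimination on [M | p] yields c = (0, -2, -3, 4).
Check: 0·e1 - 2e2 - 3e3 + 4e4 = <17, -8, -10, 0>.

<0, -2, -3, 4>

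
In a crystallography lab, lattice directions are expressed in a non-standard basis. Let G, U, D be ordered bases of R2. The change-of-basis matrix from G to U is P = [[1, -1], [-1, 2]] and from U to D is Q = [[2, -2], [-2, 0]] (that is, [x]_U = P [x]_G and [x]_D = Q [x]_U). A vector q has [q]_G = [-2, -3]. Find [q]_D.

[10, -2]

Apply P to get U-coordinates [1, -4], then Q to get D-coordinates.
The result is [q]_D = [10, -2].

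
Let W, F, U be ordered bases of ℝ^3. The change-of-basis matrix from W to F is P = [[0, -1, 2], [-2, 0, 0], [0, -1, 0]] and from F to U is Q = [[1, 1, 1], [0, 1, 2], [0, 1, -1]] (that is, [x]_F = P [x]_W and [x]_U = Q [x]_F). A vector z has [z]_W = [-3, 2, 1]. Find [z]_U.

[4, 2, 8]

Composing the changes, [z]_U = Q P [z]_W.
Q P = [[-2, -2, 2], [-2, -2, 0], [-2, 1, 0]]; applying this to [-3, 2, 1] gives [4, 2, 8].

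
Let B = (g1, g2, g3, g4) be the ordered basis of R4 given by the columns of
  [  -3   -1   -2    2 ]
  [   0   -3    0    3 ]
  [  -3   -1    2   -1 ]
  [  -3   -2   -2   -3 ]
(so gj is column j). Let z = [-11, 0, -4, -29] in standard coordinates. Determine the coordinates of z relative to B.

We seek scalars with c_1 g1 + ... + c_4 g4 = z; equivalently solve M c = z where the columns of M are g1, ..., g4.
Gaussian elimination on [M | z] yields c = (2, 3, 4, 3).
Check: 2g1 + 3g2 + 4g3 + 3g4 = [-11, 0, -4, -29].

[2, 3, 4, 3]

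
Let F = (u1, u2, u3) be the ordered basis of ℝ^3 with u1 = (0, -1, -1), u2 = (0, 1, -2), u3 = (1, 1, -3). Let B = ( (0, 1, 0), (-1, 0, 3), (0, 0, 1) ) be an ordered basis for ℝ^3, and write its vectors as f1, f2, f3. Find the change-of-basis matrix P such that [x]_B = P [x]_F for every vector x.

[[-1, 1, 1], [0, 0, -1], [-1, -2, 0]]

Take x = uj: its F-coordinates are the j-th standard unit vector, so P e_j — column j of P — equals [uj]_B.
u1 = -f1 + 0·f2 - f3, giving column 1 = (-1, 0, -1); repeating for each j gives P = [[-1, 1, 1], [0, 0, -1], [-1, -2, 0]].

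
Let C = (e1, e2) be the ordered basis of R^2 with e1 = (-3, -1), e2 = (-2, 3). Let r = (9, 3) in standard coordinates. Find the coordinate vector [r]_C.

(-3, 0)

We seek scalars with c_1 e1 + c_2 e2 = r; equivalently solve M c = r where the columns of M are e1, e2.
System: -3c_1 - 2c_2 = 9, -c_1 + 3c_2 = 3; solving gives c_1 = -3, c_2 = 0.
Check: -3e1 + 0·e2 = (9, 3).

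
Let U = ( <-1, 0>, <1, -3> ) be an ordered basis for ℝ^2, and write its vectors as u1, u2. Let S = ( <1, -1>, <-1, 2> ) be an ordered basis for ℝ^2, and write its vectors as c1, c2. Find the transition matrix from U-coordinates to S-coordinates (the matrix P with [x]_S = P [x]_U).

Let M have columns uj and N have columns cj. Then for every x, N [x]_S = x = M [x]_U, so P = N^(-1) M.
Since det N = 1, N^(-1) has integer entries; multiplying gives P = [[-2, -1], [-1, -2]].

[[-2, -1], [-1, -2]]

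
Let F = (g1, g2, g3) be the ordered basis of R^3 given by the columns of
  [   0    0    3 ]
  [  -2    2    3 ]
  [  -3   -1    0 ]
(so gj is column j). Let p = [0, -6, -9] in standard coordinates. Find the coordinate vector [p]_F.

[3, 0, 0]

Write p = c_1 g1 + ... + c_3 g3 and solve for the c_i.
Row-reducing the augmented matrix [M | p] gives c = (3, 0, 0).
Check: 3g1 + 0·g2 + 0·g3 = [0, -6, -9].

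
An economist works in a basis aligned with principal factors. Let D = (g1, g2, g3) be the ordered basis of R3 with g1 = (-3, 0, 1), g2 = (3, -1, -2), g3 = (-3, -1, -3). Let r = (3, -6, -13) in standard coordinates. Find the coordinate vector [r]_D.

(1, 4, 2)

[r]_D is the unique c with M c = r, where M has columns g1, ..., g3.
Solving this 3x3 system gives c = (1, 4, 2).
Check: g1 + 4g2 + 2g3 = (3, -6, -13).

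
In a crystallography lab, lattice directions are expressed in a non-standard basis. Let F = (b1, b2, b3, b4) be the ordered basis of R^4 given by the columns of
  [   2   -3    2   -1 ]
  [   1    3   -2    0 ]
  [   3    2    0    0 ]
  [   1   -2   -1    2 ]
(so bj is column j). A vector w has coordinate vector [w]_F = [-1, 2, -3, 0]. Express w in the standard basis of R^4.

By definition w = -b1 + 2b2 - 3b3 + 0·b4.
Summing componentwise gives [-14, 11, 1, -2].

[-14, 11, 1, -2]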